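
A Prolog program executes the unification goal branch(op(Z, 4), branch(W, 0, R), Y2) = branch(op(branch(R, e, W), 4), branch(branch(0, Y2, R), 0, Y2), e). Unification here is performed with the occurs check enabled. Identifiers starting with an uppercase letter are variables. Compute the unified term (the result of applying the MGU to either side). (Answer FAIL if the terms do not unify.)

Decompose branch/3: op(Z, 4) = op(branch(R, e, W), 4),  branch(W, 0, R) = branch(branch(0, Y2, R), 0, Y2),  Y2 = e.
Decompose op/2: Z = branch(R, e, W),  4 = 4.
Bind Z := branch(R, e, W); no other remaining equation mentions Z.
Delete trivial equation 4 = 4.
Decompose branch/3: W = branch(0, Y2, R),  0 = 0,  R = Y2.
Bind W := branch(0, Y2, R); no other remaining equation mentions W. Substituting into the earlier binding gives Z := branch(R, e, branch(0, Y2, R)).
Delete trivial equation 0 = 0.
Bind R := Y2; no other remaining equation mentions R. Substituting into the earlier bindings gives Z := branch(Y2, e, branch(0, Y2, Y2)), W := branch(0, Y2, Y2).
Bind Y2 := e. Substituting into the earlier bindings gives Z := branch(e, e, branch(0, e, e)), W := branch(0, e, e), R := e.
Applying the MGU to either side gives branch(op(branch(e, e, branch(0, e, e)), 4), branch(branch(0, e, e), 0, e), e).

branch(op(branch(e, e, branch(0, e, e)), 4), branch(branch(0, e, e), 0, e), e)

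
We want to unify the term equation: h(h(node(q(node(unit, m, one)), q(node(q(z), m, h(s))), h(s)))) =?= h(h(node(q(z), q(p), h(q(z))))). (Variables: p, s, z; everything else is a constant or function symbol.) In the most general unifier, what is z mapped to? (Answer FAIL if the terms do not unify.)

node(unit, m, one)

Decompose h/1: h(node(q(node(unit, m, one)), q(node(q(z), m, h(s))), h(s))) =?= h(node(q(z), q(p), h(q(z)))).
Decompose h/1: node(q(node(unit, m, one)), q(node(q(z), m, h(s))), h(s)) =?= node(q(z), q(p), h(q(z))).
Decompose node/3: q(node(unit, m, one)) =?= q(z),  q(node(q(z), m, h(s))) =?= q(p),  h(s) =?= h(q(z)).
Decompose q/1: node(unit, m, one) =?= z.
Bind z := node(unit, m, one); substituting into the remaining equations gives: q(node(q(node(unit, m, one)), m, h(s))) =?= q(p),  h(s) =?= h(q(node(unit, m, one))).
Decompose q/1: node(q(node(unit, m, one)), m, h(s)) =?= p.
Bind p := node(q(node(unit, m, one)), m, h(s)); no other remaining equation mentions p.
Decompose h/1: s =?= q(node(unit, m, one)).
Bind s := q(node(unit, m, one)). Substituting into the earlier binding gives p := node(q(node(unit, m, one)), m, h(q(node(unit, m, one)))).
MGU = { z -> node(unit, m, one), p -> node(q(node(unit, m, one)), m, h(q(node(unit, m, one)))), s -> q(node(unit, m, one)) }, so z -> node(unit, m, one).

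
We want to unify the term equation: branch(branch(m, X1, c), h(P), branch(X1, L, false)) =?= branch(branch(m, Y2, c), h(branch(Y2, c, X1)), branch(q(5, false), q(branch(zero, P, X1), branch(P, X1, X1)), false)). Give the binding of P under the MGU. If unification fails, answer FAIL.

Decompose branch/3: branch(m, X1, c) =?= branch(m, Y2, c),  h(P) =?= h(branch(Y2, c, X1)),  branch(X1, L, false) =?= branch(q(5, false), q(branch(zero, P, X1), branch(P, X1, X1)), false).
Decompose branch/3: m =?= m,  X1 =?= Y2,  c =?= c.
Delete trivial equation m =?= m.
Bind X1 := Y2; substituting into the 2 remaining equations that mention X1 gives: h(P) =?= h(branch(Y2, c, Y2)),  branch(Y2, L, false) =?= branch(q(5, false), q(branch(zero, P, Y2), branch(P, Y2, Y2)), false).
Delete trivial equation c =?= c.
Decompose h/1: P =?= branch(Y2, c, Y2).
Bind P := branch(Y2, c, Y2); substituting into the remaining equation gives: branch(Y2, L, false) =?= branch(q(5, false), q(branch(zero, branch(Y2, c, Y2), Y2), branch(branch(Y2, c, Y2), Y2, Y2)), false).
Decompose branch/3: Y2 =?= q(5, false),  L =?= q(branch(zero, branch(Y2, c, Y2), Y2), branch(branch(Y2, c, Y2), Y2, Y2)),  false =?= false.
Bind Y2 := q(5, false); substituting into the one remaining equation that mentions Y2 gives: L =?= q(branch(zero, branch(q(5, false), c, q(5, false)), q(5, false)), branch(branch(q(5, false), c, q(5, false)), q(5, false), q(5, false))). Substituting into the earlier bindings gives X1 := q(5, false), P := branch(q(5, false), c, q(5, false)).
Bind L := q(branch(zero, branch(q(5, false), c, q(5, false)), q(5, false)), branch(branch(q(5, false), c, q(5, false)), q(5, false), q(5, false))); no other remaining equation mentions L.
Delete trivial equation false =?= false.
MGU = { X1 ↦ q(5, false), P ↦ branch(q(5, false), c, q(5, false)), Y2 ↦ q(5, false), L ↦ q(branch(zero, branch(q(5, false), c, q(5, false)), q(5, false)), branch(branch(q(5, false), c, q(5, false)), q(5, false), q(5, false))) }, so P ↦ branch(q(5, false), c, q(5, false)).

branch(q(5, false), c, q(5, false))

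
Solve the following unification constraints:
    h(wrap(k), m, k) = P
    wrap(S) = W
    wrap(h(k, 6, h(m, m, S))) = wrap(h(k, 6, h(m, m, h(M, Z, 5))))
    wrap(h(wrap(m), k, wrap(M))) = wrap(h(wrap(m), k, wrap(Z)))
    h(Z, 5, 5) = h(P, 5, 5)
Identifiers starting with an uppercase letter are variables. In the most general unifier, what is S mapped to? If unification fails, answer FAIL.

h(h(wrap(k), m, k), h(wrap(k), m, k), 5)

Bind P := h(wrap(k), m, k); substituting into the one remaining equation that mentions P gives: h(Z, 5, 5) = h(h(wrap(k), m, k), 5, 5).
Bind W := wrap(S); no other remaining equation mentions W.
Decompose wrap/1: h(k, 6, h(m, m, S)) = h(k, 6, h(m, m, h(M, Z, 5))).
Decompose h/3: k = k,  6 = 6,  h(m, m, S) = h(m, m, h(M, Z, 5)).
Delete trivial equation k = k.
Delete trivial equation 6 = 6.
Decompose h/3: m = m,  m = m,  S = h(M, Z, 5).
Delete trivial equation m = m.
Delete trivial equation m = m.
Bind S := h(M, Z, 5); no other remaining equation mentions S. Substituting into the earlier binding gives W := wrap(h(M, Z, 5)).
Decompose wrap/1: h(wrap(m), k, wrap(M)) = h(wrap(m), k, wrap(Z)).
Decompose h/3: wrap(m) = wrap(m),  k = k,  wrap(M) = wrap(Z).
Delete trivial equation wrap(m) = wrap(m).
Delete trivial equation k = k.
Decompose wrap/1: M = Z.
Bind M := Z; no other remaining equation mentions M. Substituting into the earlier bindings gives W := wrap(h(Z, Z, 5)), S := h(Z, Z, 5).
Decompose h/3: Z = h(wrap(k), m, k),  5 = 5,  5 = 5.
Bind Z := h(wrap(k), m, k); no other remaining equation mentions Z. Substituting into the earlier bindings gives W := wrap(h(h(wrap(k), m, k), h(wrap(k), m, k), 5)), S := h(h(wrap(k), m, k), h(wrap(k), m, k), 5), M := h(wrap(k), m, k).
Delete trivial equation 5 = 5.
Delete trivial equation 5 = 5.
MGU = { P -> h(wrap(k), m, k), W -> wrap(h(h(wrap(k), m, k), h(wrap(k), m, k), 5)), S -> h(h(wrap(k), m, k), h(wrap(k), m, k), 5), M -> h(wrap(k), m, k), Z -> h(wrap(k), m, k) }, so S -> h(h(wrap(k), m, k), h(wrap(k), m, k), 5).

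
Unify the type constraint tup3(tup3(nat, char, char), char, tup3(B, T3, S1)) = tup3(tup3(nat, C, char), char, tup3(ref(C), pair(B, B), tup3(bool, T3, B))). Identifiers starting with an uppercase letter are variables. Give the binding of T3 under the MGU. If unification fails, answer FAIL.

Decompose tup3/3: tup3(nat, char, char) = tup3(nat, C, char),  char = char,  tup3(B, T3, S1) = tup3(ref(C), pair(B, B), tup3(bool, T3, B)).
Decompose tup3/3: nat = nat,  char = C,  char = char.
Delete trivial equation nat = nat.
Bind C := char; substituting into the one remaining equation that mentions C gives: tup3(B, T3, S1) = tup3(ref(char), pair(B, B), tup3(bool, T3, B)).
Delete trivial equation char = char.
Delete trivial equation char = char.
Decompose tup3/3: B = ref(char),  T3 = pair(B, B),  S1 = tup3(bool, T3, B).
Bind B := ref(char); substituting into the remaining equations gives: T3 = pair(ref(char), ref(char)),  S1 = tup3(bool, T3, ref(char)).
Bind T3 := pair(ref(char), ref(char)); substituting into the remaining equation gives: S1 = tup3(bool, pair(ref(char), ref(char)), ref(char)).
Bind S1 := tup3(bool, pair(ref(char), ref(char)), ref(char)).
MGU = { C ↦ char, B ↦ ref(char), T3 ↦ pair(ref(char), ref(char)), S1 ↦ tup3(bool, pair(ref(char), ref(char)), ref(char)) }, so T3 ↦ pair(ref(char), ref(char)).

pair(ref(char), ref(char))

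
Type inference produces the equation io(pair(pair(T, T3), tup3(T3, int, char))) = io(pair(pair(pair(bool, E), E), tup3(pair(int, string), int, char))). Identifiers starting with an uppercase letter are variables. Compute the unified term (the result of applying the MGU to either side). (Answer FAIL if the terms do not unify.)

Decompose io/1: pair(pair(T, T3), tup3(T3, int, char)) = pair(pair(pair(bool, E), E), tup3(pair(int, string), int, char)).
Decompose pair/2: pair(T, T3) = pair(pair(bool, E), E),  tup3(T3, int, char) = tup3(pair(int, string), int, char).
Decompose pair/2: T = pair(bool, E),  T3 = E.
Bind T := pair(bool, E); no other remaining equation mentions T.
Bind T3 := E; substituting into the remaining equation gives: tup3(E, int, char) = tup3(pair(int, string), int, char).
Decompose tup3/3: E = pair(int, string),  int = int,  char = char.
Bind E := pair(int, string); no other remaining equation mentions E. Substituting into the earlier bindings gives T := pair(bool, pair(int, string)), T3 := pair(int, string).
Delete trivial equation int = int.
Delete trivial equation char = char.
Applying the MGU to either side gives io(pair(pair(pair(bool, pair(int, string)), pair(int, string)), tup3(pair(int, string), int, char))).

io(pair(pair(pair(bool, pair(int, string)), pair(int, string)), tup3(pair(int, string), int, char)))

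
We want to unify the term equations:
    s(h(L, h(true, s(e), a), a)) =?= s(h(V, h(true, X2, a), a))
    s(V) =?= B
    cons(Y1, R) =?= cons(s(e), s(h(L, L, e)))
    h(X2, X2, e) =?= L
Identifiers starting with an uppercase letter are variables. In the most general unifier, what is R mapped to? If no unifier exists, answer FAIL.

Decompose s/1: h(L, h(true, s(e), a), a) =?= h(V, h(true, X2, a), a).
Decompose h/3: L =?= V,  h(true, s(e), a) =?= h(true, X2, a),  a =?= a.
Bind L := V; substituting into the 2 remaining equations that mention L gives: cons(Y1, R) =?= cons(s(e), s(h(V, V, e))),  h(X2, X2, e) =?= V.
Decompose h/3: true =?= true,  s(e) =?= X2,  a =?= a.
Delete trivial equation true =?= true.
Bind X2 := s(e); substituting into the one remaining equation that mentions X2 gives: h(s(e), s(e), e) =?= V.
Delete trivial equation a =?= a.
Delete trivial equation a =?= a.
Bind B := s(V); no other remaining equation mentions B.
Decompose cons/2: Y1 =?= s(e),  R =?= s(h(V, V, e)).
Bind Y1 := s(e); no other remaining equation mentions Y1.
Bind R := s(h(V, V, e)); no other remaining equation mentions R.
Bind V := h(s(e), s(e), e). Substituting into the earlier bindings gives L := h(s(e), s(e), e), B := s(h(s(e), s(e), e)), R := s(h(h(s(e), s(e), e), h(s(e), s(e), e), e)).
MGU = { L -> h(s(e), s(e), e), X2 -> s(e), B -> s(h(s(e), s(e), e)), Y1 -> s(e), R -> s(h(h(s(e), s(e), e), h(s(e), s(e), e), e)), V -> h(s(e), s(e), e) }, so R -> s(h(h(s(e), s(e), e), h(s(e), s(e), e), e)).

s(h(h(s(e), s(e), e), h(s(e), s(e), e), e))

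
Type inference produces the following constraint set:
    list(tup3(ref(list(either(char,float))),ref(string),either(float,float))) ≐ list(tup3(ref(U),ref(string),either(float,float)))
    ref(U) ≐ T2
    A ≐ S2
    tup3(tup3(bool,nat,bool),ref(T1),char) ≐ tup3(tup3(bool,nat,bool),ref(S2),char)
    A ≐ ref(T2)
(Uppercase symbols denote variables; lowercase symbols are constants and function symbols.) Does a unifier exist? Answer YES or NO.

YES

Decompose list/1: tup3(ref(list(either(char,float))),ref(string),either(float,float)) ≐ tup3(ref(U),ref(string),either(float,float)).
Decompose tup3/3: ref(list(either(char,float))) ≐ ref(U),  ref(string) ≐ ref(string),  either(float,float) ≐ either(float,float).
Decompose ref/1: list(either(char,float)) ≐ U.
Bind U := list(either(char,float)); substituting into the one remaining equation that mentions U gives: ref(list(either(char,float))) ≐ T2.
Delete trivial equation ref(string) ≐ ref(string).
Delete trivial equation either(float,float) ≐ either(float,float).
Bind T2 := ref(list(either(char,float))); substituting into the one remaining equation that mentions T2 gives: A ≐ ref(ref(list(either(char,float)))).
Bind A := S2; substituting into the one remaining equation that mentions A gives: S2 ≐ ref(ref(list(either(char,float)))).
Decompose tup3/3: tup3(bool,nat,bool) ≐ tup3(bool,nat,bool),  ref(T1) ≐ ref(S2),  char ≐ char.
Delete trivial equation tup3(bool,nat,bool) ≐ tup3(bool,nat,bool).
Decompose ref/1: T1 ≐ S2.
Bind T1 := S2; no other remaining equation mentions T1.
Delete trivial equation char ≐ char.
Bind S2 := ref(ref(list(either(char,float)))). Substituting into the earlier bindings gives A := ref(ref(list(either(char,float)))), T1 := ref(ref(list(either(char,float)))).
No equations remain and no clash or occurs-check failure arose, so a unifier exists.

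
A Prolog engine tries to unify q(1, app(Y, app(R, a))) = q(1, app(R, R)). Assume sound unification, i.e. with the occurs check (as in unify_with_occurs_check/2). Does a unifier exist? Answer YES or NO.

NO

Decompose q/2: 1 = 1,  app(Y, app(R, a)) = app(R, R).
Delete trivial equation 1 = 1.
Decompose app/2: Y = R,  app(R, a) = R.
Bind Y := R; no other remaining equation mentions Y.
Occurs check fails: R occurs in app(R, a); the equation R = app(R, a) has no finite solution.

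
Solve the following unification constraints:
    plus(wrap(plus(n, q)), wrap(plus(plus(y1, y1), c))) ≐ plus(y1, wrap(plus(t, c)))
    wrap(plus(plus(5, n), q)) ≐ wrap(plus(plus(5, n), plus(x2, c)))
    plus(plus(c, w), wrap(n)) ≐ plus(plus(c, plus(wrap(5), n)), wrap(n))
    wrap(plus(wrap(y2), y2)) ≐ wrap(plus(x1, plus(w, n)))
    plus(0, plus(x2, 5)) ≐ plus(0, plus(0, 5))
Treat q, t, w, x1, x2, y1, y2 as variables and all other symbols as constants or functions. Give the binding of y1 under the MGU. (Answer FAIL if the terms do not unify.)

wrap(plus(n, plus(0, c)))

Decompose plus/2: wrap(plus(n, q)) ≐ y1,  wrap(plus(plus(y1, y1), c)) ≐ wrap(plus(t, c)).
Bind y1 := wrap(plus(n, q)); substituting into the one remaining equation that mentions y1 gives: wrap(plus(plus(wrap(plus(n, q)), wrap(plus(n, q))), c)) ≐ wrap(plus(t, c)).
Decompose wrap/1: plus(plus(wrap(plus(n, q)), wrap(plus(n, q))), c) ≐ plus(t, c).
Decompose plus/2: plus(wrap(plus(n, q)), wrap(plus(n, q))) ≐ t,  c ≐ c.
Bind t := plus(wrap(plus(n, q)), wrap(plus(n, q))); no other remaining equation mentions t.
Delete trivial equation c ≐ c.
Decompose wrap/1: plus(plus(5, n), q) ≐ plus(plus(5, n), plus(x2, c)).
Decompose plus/2: plus(5, n) ≐ plus(5, n),  q ≐ plus(x2, c).
Delete trivial equation plus(5, n) ≐ plus(5, n).
Bind q := plus(x2, c); no other remaining equation mentions q. Substituting into the earlier bindings gives y1 := wrap(plus(n, plus(x2, c))), t := plus(wrap(plus(n, plus(x2, c))), wrap(plus(n, plus(x2, c)))).
Decompose plus/2: plus(c, w) ≐ plus(c, plus(wrap(5), n)),  wrap(n) ≐ wrap(n).
Decompose plus/2: c ≐ c,  w ≐ plus(wrap(5), n).
Delete trivial equation c ≐ c.
Bind w := plus(wrap(5), n); substituting into the one remaining equation that mentions w gives: wrap(plus(wrap(y2), y2)) ≐ wrap(plus(x1, plus(plus(wrap(5), n), n))).
Delete trivial equation wrap(n) ≐ wrap(n).
Decompose wrap/1: plus(wrap(y2), y2) ≐ plus(x1, plus(plus(wrap(5), n), n)).
Decompose plus/2: wrap(y2) ≐ x1,  y2 ≐ plus(plus(wrap(5), n), n).
Bind x1 := wrap(y2); no other remaining equation mentions x1.
Bind y2 := plus(plus(wrap(5), n), n); no other remaining equation mentions y2. Substituting into the earlier binding gives x1 := wrap(plus(plus(wrap(5), n), n)).
Decompose plus/2: 0 ≐ 0,  plus(x2, 5) ≐ plus(0, 5).
Delete trivial equation 0 ≐ 0.
Decompose plus/2: x2 ≐ 0,  5 ≐ 5.
Bind x2 := 0; no other remaining equation mentions x2. Substituting into the earlier bindings gives y1 := wrap(plus(n, plus(0, c))), t := plus(wrap(plus(n, plus(0, c))), wrap(plus(n, plus(0, c)))), q := plus(0, c).
Delete trivial equation 5 ≐ 5.
MGU = { y1 -> wrap(plus(n, plus(0, c))), t -> plus(wrap(plus(n, plus(0, c))), wrap(plus(n, plus(0, c)))), q -> plus(0, c), w -> plus(wrap(5), n), x1 -> wrap(plus(plus(wrap(5), n), n)), y2 -> plus(plus(wrap(5), n), n), x2 -> 0 }, so y1 -> wrap(plus(n, plus(0, c))).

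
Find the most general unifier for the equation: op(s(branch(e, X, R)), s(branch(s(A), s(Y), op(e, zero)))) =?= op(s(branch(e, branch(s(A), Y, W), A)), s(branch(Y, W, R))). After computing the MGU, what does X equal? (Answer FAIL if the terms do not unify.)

branch(s(op(e, zero)), s(op(e, zero)), s(s(op(e, zero))))

Decompose op/2: s(branch(e, X, R)) =?= s(branch(e, branch(s(A), Y, W), A)),  s(branch(s(A), s(Y), op(e, zero))) =?= s(branch(Y, W, R)).
Decompose s/1: branch(e, X, R) =?= branch(e, branch(s(A), Y, W), A).
Decompose branch/3: e =?= e,  X =?= branch(s(A), Y, W),  R =?= A.
Delete trivial equation e =?= e.
Bind X := branch(s(A), Y, W); no other remaining equation mentions X.
Bind R := A; substituting into the remaining equation gives: s(branch(s(A), s(Y), op(e, zero))) =?= s(branch(Y, W, A)).
Decompose s/1: branch(s(A), s(Y), op(e, zero)) =?= branch(Y, W, A).
Decompose branch/3: s(A) =?= Y,  s(Y) =?= W,  op(e, zero) =?= A.
Bind Y := s(A); substituting into the one remaining equation that mentions Y gives: s(s(A)) =?= W. Substituting into the earlier binding gives X := branch(s(A), s(A), W).
Bind W := s(s(A)); no other remaining equation mentions W. Substituting into the earlier binding gives X := branch(s(A), s(A), s(s(A))).
Bind A := op(e, zero). Substituting into the earlier bindings gives X := branch(s(op(e, zero)), s(op(e, zero)), s(s(op(e, zero)))), R := op(e, zero), Y := s(op(e, zero)), W := s(s(op(e, zero))).
MGU = { X := branch(s(op(e, zero)), s(op(e, zero)), s(s(op(e, zero)))), R := op(e, zero), Y := s(op(e, zero)), W := s(s(op(e, zero))), A := op(e, zero) }, so X := branch(s(op(e, zero)), s(op(e, zero)), s(s(op(e, zero)))).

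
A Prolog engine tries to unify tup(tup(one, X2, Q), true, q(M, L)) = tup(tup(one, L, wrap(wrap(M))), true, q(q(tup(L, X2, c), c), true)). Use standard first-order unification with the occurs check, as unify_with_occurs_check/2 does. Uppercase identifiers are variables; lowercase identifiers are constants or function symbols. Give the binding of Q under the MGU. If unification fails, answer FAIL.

Decompose tup/3: tup(one, X2, Q) = tup(one, L, wrap(wrap(M))),  true = true,  q(M, L) = q(q(tup(L, X2, c), c), true).
Decompose tup/3: one = one,  X2 = L,  Q = wrap(wrap(M)).
Delete trivial equation one = one.
Bind X2 := L; substituting into the one remaining equation that mentions X2 gives: q(M, L) = q(q(tup(L, L, c), c), true).
Bind Q := wrap(wrap(M)); no other remaining equation mentions Q.
Delete trivial equation true = true.
Decompose q/2: M = q(tup(L, L, c), c),  L = true.
Bind M := q(tup(L, L, c), c); no other remaining equation mentions M. Substituting into the earlier binding gives Q := wrap(wrap(q(tup(L, L, c), c))).
Bind L := true. Substituting into the earlier bindings gives X2 := true, Q := wrap(wrap(q(tup(true, true, c), c))), M := q(tup(true, true, c), c).
MGU = { X2 = true, Q = wrap(wrap(q(tup(true, true, c), c))), M = q(tup(true, true, c), c), L = true }, so Q = wrap(wrap(q(tup(true, true, c), c))).

wrap(wrap(q(tup(true, true, c), c)))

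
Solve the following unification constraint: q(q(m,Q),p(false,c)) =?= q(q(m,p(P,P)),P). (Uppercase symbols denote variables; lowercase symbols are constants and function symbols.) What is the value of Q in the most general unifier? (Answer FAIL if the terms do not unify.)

p(p(false,c),p(false,c))

Decompose q/2: q(m,Q) =?= q(m,p(P,P)),  p(false,c) =?= P.
Decompose q/2: m =?= m,  Q =?= p(P,P).
Delete trivial equation m =?= m.
Bind Q := p(P,P); no other remaining equation mentions Q.
Bind P := p(false,c). Substituting into the earlier binding gives Q := p(p(false,c),p(false,c)).
MGU = { Q := p(p(false,c),p(false,c)), P := p(false,c) }, so Q := p(p(false,c),p(false,c)).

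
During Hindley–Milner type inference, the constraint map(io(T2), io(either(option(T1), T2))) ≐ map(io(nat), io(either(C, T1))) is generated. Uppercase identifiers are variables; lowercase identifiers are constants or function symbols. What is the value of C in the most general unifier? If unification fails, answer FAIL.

Decompose map/2: io(T2) ≐ io(nat),  io(either(option(T1), T2)) ≐ io(either(C, T1)).
Decompose io/1: T2 ≐ nat.
Bind T2 := nat; substituting into the remaining equation gives: io(either(option(T1), nat)) ≐ io(either(C, T1)).
Decompose io/1: either(option(T1), nat) ≐ either(C, T1).
Decompose either/2: option(T1) ≐ C,  nat ≐ T1.
Bind C := option(T1); no other remaining equation mentions C.
Bind T1 := nat. Substituting into the earlier binding gives C := option(nat).
MGU = { T2 -> nat, C -> option(nat), T1 -> nat }, so C -> option(nat).

option(nat)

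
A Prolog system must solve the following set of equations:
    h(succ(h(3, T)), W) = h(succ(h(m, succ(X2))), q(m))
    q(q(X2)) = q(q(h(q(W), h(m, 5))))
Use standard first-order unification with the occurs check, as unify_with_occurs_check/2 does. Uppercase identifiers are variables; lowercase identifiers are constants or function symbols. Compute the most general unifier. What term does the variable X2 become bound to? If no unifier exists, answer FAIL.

FAIL

Decompose h/2: succ(h(3, T)) = succ(h(m, succ(X2))),  W = q(m).
Decompose succ/1: h(3, T) = h(m, succ(X2)).
Decompose h/2: 3 = m,  T = succ(X2).
Clash: constants 3 and m differ; no unifier exists.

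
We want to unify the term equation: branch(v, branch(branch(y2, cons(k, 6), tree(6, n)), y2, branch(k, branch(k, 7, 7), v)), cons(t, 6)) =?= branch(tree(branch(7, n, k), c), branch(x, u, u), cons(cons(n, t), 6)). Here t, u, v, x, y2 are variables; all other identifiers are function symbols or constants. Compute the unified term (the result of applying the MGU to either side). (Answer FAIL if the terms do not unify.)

FAIL

Decompose branch/3: v =?= tree(branch(7, n, k), c),  branch(branch(y2, cons(k, 6), tree(6, n)), y2, branch(k, branch(k, 7, 7), v)) =?= branch(x, u, u),  cons(t, 6) =?= cons(cons(n, t), 6).
Bind v := tree(branch(7, n, k), c); substituting into the one remaining equation that mentions v gives: branch(branch(y2, cons(k, 6), tree(6, n)), y2, branch(k, branch(k, 7, 7), tree(branch(7, n, k), c))) =?= branch(x, u, u).
Decompose branch/3: branch(y2, cons(k, 6), tree(6, n)) =?= x,  y2 =?= u,  branch(k, branch(k, 7, 7), tree(branch(7, n, k), c)) =?= u.
Bind x := branch(y2, cons(k, 6), tree(6, n)); no other remaining equation mentions x.
Bind y2 := u; no other remaining equation mentions y2. Substituting into the earlier binding gives x := branch(u, cons(k, 6), tree(6, n)).
Bind u := branch(k, branch(k, 7, 7), tree(branch(7, n, k), c)); no other remaining equation mentions u. Substituting into the earlier bindings gives x := branch(branch(k, branch(k, 7, 7), tree(branch(7, n, k), c)), cons(k, 6), tree(6, n)), y2 := branch(k, branch(k, 7, 7), tree(branch(7, n, k), c)).
Decompose cons/2: t =?= cons(n, t),  6 =?= 6.
Occurs check fails: t occurs in cons(n, t); the equation t =?= cons(n, t) has no finite solution.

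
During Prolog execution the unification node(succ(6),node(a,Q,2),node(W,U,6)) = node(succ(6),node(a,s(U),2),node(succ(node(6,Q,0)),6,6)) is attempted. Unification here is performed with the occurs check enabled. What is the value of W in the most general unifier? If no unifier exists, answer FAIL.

Decompose node/3: succ(6) = succ(6),  node(a,Q,2) = node(a,s(U),2),  node(W,U,6) = node(succ(node(6,Q,0)),6,6).
Delete trivial equation succ(6) = succ(6).
Decompose node/3: a = a,  Q = s(U),  2 = 2.
Delete trivial equation a = a.
Bind Q := s(U); substituting into the one remaining equation that mentions Q gives: node(W,U,6) = node(succ(node(6,s(U),0)),6,6).
Delete trivial equation 2 = 2.
Decompose node/3: W = succ(node(6,s(U),0)),  U = 6,  6 = 6.
Bind W := succ(node(6,s(U),0)); no other remaining equation mentions W.
Bind U := 6; no other remaining equation mentions U. Substituting into the earlier bindings gives Q := s(6), W := succ(node(6,s(6),0)).
Delete trivial equation 6 = 6.
MGU = { Q = s(6), W = succ(node(6,s(6),0)), U = 6 }, so W = succ(node(6,s(6),0)).

succ(node(6,s(6),0))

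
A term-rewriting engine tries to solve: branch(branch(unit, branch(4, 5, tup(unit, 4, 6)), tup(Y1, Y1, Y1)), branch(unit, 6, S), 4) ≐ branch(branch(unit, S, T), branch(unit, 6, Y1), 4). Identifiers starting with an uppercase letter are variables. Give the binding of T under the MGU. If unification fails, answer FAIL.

Decompose branch/3: branch(unit, branch(4, 5, tup(unit, 4, 6)), tup(Y1, Y1, Y1)) ≐ branch(unit, S, T),  branch(unit, 6, S) ≐ branch(unit, 6, Y1),  4 ≐ 4.
Decompose branch/3: unit ≐ unit,  branch(4, 5, tup(unit, 4, 6)) ≐ S,  tup(Y1, Y1, Y1) ≐ T.
Delete trivial equation unit ≐ unit.
Bind S := branch(4, 5, tup(unit, 4, 6)); substituting into the one remaining equation that mentions S gives: branch(unit, 6, branch(4, 5, tup(unit, 4, 6))) ≐ branch(unit, 6, Y1).
Bind T := tup(Y1, Y1, Y1); no other remaining equation mentions T.
Decompose branch/3: unit ≐ unit,  6 ≐ 6,  branch(4, 5, tup(unit, 4, 6)) ≐ Y1.
Delete trivial equation unit ≐ unit.
Delete trivial equation 6 ≐ 6.
Bind Y1 := branch(4, 5, tup(unit, 4, 6)); no other remaining equation mentions Y1. Substituting into the earlier binding gives T := tup(branch(4, 5, tup(unit, 4, 6)), branch(4, 5, tup(unit, 4, 6)), branch(4, 5, tup(unit, 4, 6))).
Delete trivial equation 4 ≐ 4.
MGU = { S := branch(4, 5, tup(unit, 4, 6)), T := tup(branch(4, 5, tup(unit, 4, 6)), branch(4, 5, tup(unit, 4, 6)), branch(4, 5, tup(unit, 4, 6))), Y1 := branch(4, 5, tup(unit, 4, 6)) }, so T := tup(branch(4, 5, tup(unit, 4, 6)), branch(4, 5, tup(unit, 4, 6)), branch(4, 5, tup(unit, 4, 6))).

tup(branch(4, 5, tup(unit, 4, 6)), branch(4, 5, tup(unit, 4, 6)), branch(4, 5, tup(unit, 4, 6)))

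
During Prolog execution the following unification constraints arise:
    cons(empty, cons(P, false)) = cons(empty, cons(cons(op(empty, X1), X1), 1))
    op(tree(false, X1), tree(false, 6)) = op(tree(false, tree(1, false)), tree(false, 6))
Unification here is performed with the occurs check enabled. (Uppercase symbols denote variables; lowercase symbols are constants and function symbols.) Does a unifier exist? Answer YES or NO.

Decompose cons/2: empty = empty,  cons(P, false) = cons(cons(op(empty, X1), X1), 1).
Delete trivial equation empty = empty.
Decompose cons/2: P = cons(op(empty, X1), X1),  false = 1.
Bind P := cons(op(empty, X1), X1); no other remaining equation mentions P.
Clash: constants false and 1 differ; no unifier exists.

NO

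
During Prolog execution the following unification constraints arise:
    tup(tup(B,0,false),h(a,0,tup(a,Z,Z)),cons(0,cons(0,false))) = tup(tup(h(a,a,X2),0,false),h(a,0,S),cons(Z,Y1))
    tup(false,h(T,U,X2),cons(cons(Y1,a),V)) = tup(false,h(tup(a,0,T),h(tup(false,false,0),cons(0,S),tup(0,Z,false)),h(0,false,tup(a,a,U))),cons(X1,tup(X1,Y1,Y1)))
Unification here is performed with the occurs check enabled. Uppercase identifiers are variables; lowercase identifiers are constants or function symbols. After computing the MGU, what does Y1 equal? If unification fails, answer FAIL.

Decompose tup/3: tup(B,0,false) = tup(h(a,a,X2),0,false),  h(a,0,tup(a,Z,Z)) = h(a,0,S),  cons(0,cons(0,false)) = cons(Z,Y1).
Decompose tup/3: B = h(a,a,X2),  0 = 0,  false = false.
Bind B := h(a,a,X2); no other remaining equation mentions B.
Delete trivial equation 0 = 0.
Delete trivial equation false = false.
Decompose h/3: a = a,  0 = 0,  tup(a,Z,Z) = S.
Delete trivial equation a = a.
Delete trivial equation 0 = 0.
Bind S := tup(a,Z,Z); substituting into the one remaining equation that mentions S gives: tup(false,h(T,U,X2),cons(cons(Y1,a),V)) = tup(false,h(tup(a,0,T),h(tup(false,false,0),cons(0,tup(a,Z,Z)),tup(0,Z,false)),h(0,false,tup(a,a,U))),cons(X1,tup(X1,Y1,Y1))).
Decompose cons/2: 0 = Z,  cons(0,false) = Y1.
Bind Z := 0; substituting into the one remaining equation that mentions Z gives: tup(false,h(T,U,X2),cons(cons(Y1,a),V)) = tup(false,h(tup(a,0,T),h(tup(false,false,0),cons(0,tup(a,0,0)),tup(0,0,false)),h(0,false,tup(a,a,U))),cons(X1,tup(X1,Y1,Y1))). Substituting into the earlier binding gives S := tup(a,0,0).
Bind Y1 := cons(0,false); substituting into the remaining equation gives: tup(false,h(T,U,X2),cons(cons(cons(0,false),a),V)) = tup(false,h(tup(a,0,T),h(tup(false,false,0),cons(0,tup(a,0,0)),tup(0,0,false)),h(0,false,tup(a,a,U))),cons(X1,tup(X1,cons(0,false),cons(0,false)))).
Decompose tup/3: false = false,  h(T,U,X2) = h(tup(a,0,T),h(tup(false,false,0),cons(0,tup(a,0,0)),tup(0,0,false)),h(0,false,tup(a,a,U))),  cons(cons(cons(0,false),a),V) = cons(X1,tup(X1,cons(0,false),cons(0,false))).
Delete trivial equation false = false.
Decompose h/3: T = tup(a,0,T),  U = h(tup(false,false,0),cons(0,tup(a,0,0)),tup(0,0,false)),  X2 = h(0,false,tup(a,a,U)).
Occurs check fails: T occurs in tup(a,0,T); the equation T = tup(a,0,T) has no finite solution.

FAIL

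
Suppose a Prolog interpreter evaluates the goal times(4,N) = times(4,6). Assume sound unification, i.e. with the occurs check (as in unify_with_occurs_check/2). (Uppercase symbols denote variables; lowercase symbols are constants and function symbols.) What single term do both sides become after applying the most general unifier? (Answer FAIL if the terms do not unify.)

Decompose times/2: 4 = 4,  N = 6.
Delete trivial equation 4 = 4.
Bind N := 6.
Applying the MGU to either side gives times(4,6).

times(4,6)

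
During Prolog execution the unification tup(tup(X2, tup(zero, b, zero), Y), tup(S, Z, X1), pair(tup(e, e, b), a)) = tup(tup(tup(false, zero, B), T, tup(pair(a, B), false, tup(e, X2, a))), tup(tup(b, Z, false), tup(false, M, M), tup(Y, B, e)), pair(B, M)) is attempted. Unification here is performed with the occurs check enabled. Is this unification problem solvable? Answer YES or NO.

YES

Decompose tup/3: tup(X2, tup(zero, b, zero), Y) = tup(tup(false, zero, B), T, tup(pair(a, B), false, tup(e, X2, a))),  tup(S, Z, X1) = tup(tup(b, Z, false), tup(false, M, M), tup(Y, B, e)),  pair(tup(e, e, b), a) = pair(B, M).
Decompose tup/3: X2 = tup(false, zero, B),  tup(zero, b, zero) = T,  Y = tup(pair(a, B), false, tup(e, X2, a)).
Bind X2 := tup(false, zero, B); substituting into the one remaining equation that mentions X2 gives: Y = tup(pair(a, B), false, tup(e, tup(false, zero, B), a)).
Bind T := tup(zero, b, zero); no other remaining equation mentions T.
Bind Y := tup(pair(a, B), false, tup(e, tup(false, zero, B), a)); substituting into the one remaining equation that mentions Y gives: tup(S, Z, X1) = tup(tup(b, Z, false), tup(false, M, M), tup(tup(pair(a, B), false, tup(e, tup(false, zero, B), a)), B, e)).
Decompose tup/3: S = tup(b, Z, false),  Z = tup(false, M, M),  X1 = tup(tup(pair(a, B), false, tup(e, tup(false, zero, B), a)), B, e).
Bind S := tup(b, Z, false); no other remaining equation mentions S.
Bind Z := tup(false, M, M); no other remaining equation mentions Z. Substituting into the earlier binding gives S := tup(b, tup(false, M, M), false).
Bind X1 := tup(tup(pair(a, B), false, tup(e, tup(false, zero, B), a)), B, e); no other remaining equation mentions X1.
Decompose pair/2: tup(e, e, b) = B,  a = M.
Bind B := tup(e, e, b); no other remaining equation mentions B. Substituting into the earlier bindings gives X2 := tup(false, zero, tup(e, e, b)), Y := tup(pair(a, tup(e, e, b)), false, tup(e, tup(false, zero, tup(e, e, b)), a)), X1 := tup(tup(pair(a, tup(e, e, b)), false, tup(e, tup(false, zero, tup(e, e, b)), a)), tup(e, e, b), e).
Bind M := a. Substituting into the earlier bindings gives S := tup(b, tup(false, a, a), false), Z := tup(false, a, a).
No equations remain and no clash or occurs-check failure arose, so a unifier exists.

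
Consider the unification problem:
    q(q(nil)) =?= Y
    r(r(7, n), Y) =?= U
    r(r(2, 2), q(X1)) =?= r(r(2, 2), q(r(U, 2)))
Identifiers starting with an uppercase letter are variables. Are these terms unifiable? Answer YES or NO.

Bind Y := q(q(nil)); substituting into the one remaining equation that mentions Y gives: r(r(7, n), q(q(nil))) =?= U.
Bind U := r(r(7, n), q(q(nil))); substituting into the remaining equation gives: r(r(2, 2), q(X1)) =?= r(r(2, 2), q(r(r(r(7, n), q(q(nil))), 2))).
Decompose r/2: r(2, 2) =?= r(2, 2),  q(X1) =?= q(r(r(r(7, n), q(q(nil))), 2)).
Delete trivial equation r(2, 2) =?= r(2, 2).
Decompose q/1: X1 =?= r(r(r(7, n), q(q(nil))), 2).
Bind X1 := r(r(r(7, n), q(q(nil))), 2).
No equations remain and no clash or occurs-check failure arose, so a unifier exists.

YES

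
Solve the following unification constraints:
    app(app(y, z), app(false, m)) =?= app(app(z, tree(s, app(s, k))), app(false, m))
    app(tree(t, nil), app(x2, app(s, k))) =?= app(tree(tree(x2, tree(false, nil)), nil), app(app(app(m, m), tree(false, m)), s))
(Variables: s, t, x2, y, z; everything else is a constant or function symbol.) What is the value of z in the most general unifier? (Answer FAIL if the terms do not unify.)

FAIL

Decompose app/2: app(y, z) =?= app(z, tree(s, app(s, k))),  app(false, m) =?= app(false, m).
Decompose app/2: y =?= z,  z =?= tree(s, app(s, k)).
Bind y := z; no other remaining equation mentions y.
Bind z := tree(s, app(s, k)); no other remaining equation mentions z. Substituting into the earlier binding gives y := tree(s, app(s, k)).
Delete trivial equation app(false, m) =?= app(false, m).
Decompose app/2: tree(t, nil) =?= tree(tree(x2, tree(false, nil)), nil),  app(x2, app(s, k)) =?= app(app(app(m, m), tree(false, m)), s).
Decompose tree/2: t =?= tree(x2, tree(false, nil)),  nil =?= nil.
Bind t := tree(x2, tree(false, nil)); no other remaining equation mentions t.
Delete trivial equation nil =?= nil.
Decompose app/2: x2 =?= app(app(m, m), tree(false, m)),  app(s, k) =?= s.
Bind x2 := app(app(m, m), tree(false, m)); no other remaining equation mentions x2. Substituting into the earlier binding gives t := tree(app(app(m, m), tree(false, m)), tree(false, nil)).
Occurs check fails: s occurs in app(s, k); the equation s =?= app(s, k) has no finite solution.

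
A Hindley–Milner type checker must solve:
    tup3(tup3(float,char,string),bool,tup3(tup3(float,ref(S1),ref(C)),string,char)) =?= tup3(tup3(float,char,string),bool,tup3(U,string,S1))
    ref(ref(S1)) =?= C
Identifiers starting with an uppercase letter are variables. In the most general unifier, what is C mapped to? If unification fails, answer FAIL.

ref(ref(char))

Decompose tup3/3: tup3(float,char,string) =?= tup3(float,char,string),  bool =?= bool,  tup3(tup3(float,ref(S1),ref(C)),string,char) =?= tup3(U,string,S1).
Delete trivial equation tup3(float,char,string) =?= tup3(float,char,string).
Delete trivial equation bool =?= bool.
Decompose tup3/3: tup3(float,ref(S1),ref(C)) =?= U,  string =?= string,  char =?= S1.
Bind U := tup3(float,ref(S1),ref(C)); no other remaining equation mentions U.
Delete trivial equation string =?= string.
Bind S1 := char; substituting into the remaining equation gives: ref(ref(char)) =?= C. Substituting into the earlier binding gives U := tup3(float,ref(char),ref(C)).
Bind C := ref(ref(char)). Substituting into the earlier binding gives U := tup3(float,ref(char),ref(ref(ref(char)))).
MGU = { U -> tup3(float,ref(char),ref(ref(ref(char)))), S1 -> char, C -> ref(ref(char)) }, so C -> ref(ref(char)).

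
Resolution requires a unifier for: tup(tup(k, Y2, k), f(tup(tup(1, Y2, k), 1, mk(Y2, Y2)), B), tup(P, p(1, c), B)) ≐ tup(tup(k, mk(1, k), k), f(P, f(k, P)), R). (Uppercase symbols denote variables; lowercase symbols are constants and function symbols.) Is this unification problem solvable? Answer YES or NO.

Decompose tup/3: tup(k, Y2, k) ≐ tup(k, mk(1, k), k),  f(tup(tup(1, Y2, k), 1, mk(Y2, Y2)), B) ≐ f(P, f(k, P)),  tup(P, p(1, c), B) ≐ R.
Decompose tup/3: k ≐ k,  Y2 ≐ mk(1, k),  k ≐ k.
Delete trivial equation k ≐ k.
Bind Y2 := mk(1, k); substituting into the one remaining equation that mentions Y2 gives: f(tup(tup(1, mk(1, k), k), 1, mk(mk(1, k), mk(1, k))), B) ≐ f(P, f(k, P)).
Delete trivial equation k ≐ k.
Decompose f/2: tup(tup(1, mk(1, k), k), 1, mk(mk(1, k), mk(1, k))) ≐ P,  B ≐ f(k, P).
Bind P := tup(tup(1, mk(1, k), k), 1, mk(mk(1, k), mk(1, k))); substituting into the remaining equations gives: B ≐ f(k, tup(tup(1, mk(1, k), k), 1, mk(mk(1, k), mk(1, k)))),  tup(tup(tup(1, mk(1, k), k), 1, mk(mk(1, k), mk(1, k))), p(1, c), B) ≐ R.
Bind B := f(k, tup(tup(1, mk(1, k), k), 1, mk(mk(1, k), mk(1, k)))); substituting into the remaining equation gives: tup(tup(tup(1, mk(1, k), k), 1, mk(mk(1, k), mk(1, k))), p(1, c), f(k, tup(tup(1, mk(1, k), k), 1, mk(mk(1, k), mk(1, k))))) ≐ R.
Bind R := tup(tup(tup(1, mk(1, k), k), 1, mk(mk(1, k), mk(1, k))), p(1, c), f(k, tup(tup(1, mk(1, k), k), 1, mk(mk(1, k), mk(1, k))))).
No equations remain and no clash or occurs-check failure arose, so a unifier exists.

YES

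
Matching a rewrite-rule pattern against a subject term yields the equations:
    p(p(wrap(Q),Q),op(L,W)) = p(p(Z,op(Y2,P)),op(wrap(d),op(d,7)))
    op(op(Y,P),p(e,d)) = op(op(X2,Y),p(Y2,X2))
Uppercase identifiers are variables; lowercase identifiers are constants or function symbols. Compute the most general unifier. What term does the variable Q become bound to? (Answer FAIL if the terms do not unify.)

Decompose p/2: p(wrap(Q),Q) = p(Z,op(Y2,P)),  op(L,W) = op(wrap(d),op(d,7)).
Decompose p/2: wrap(Q) = Z,  Q = op(Y2,P).
Bind Z := wrap(Q); no other remaining equation mentions Z.
Bind Q := op(Y2,P); no other remaining equation mentions Q. Substituting into the earlier binding gives Z := wrap(op(Y2,P)).
Decompose op/2: L = wrap(d),  W = op(d,7).
Bind L := wrap(d); no other remaining equation mentions L.
Bind W := op(d,7); no other remaining equation mentions W.
Decompose op/2: op(Y,P) = op(X2,Y),  p(e,d) = p(Y2,X2).
Decompose op/2: Y = X2,  P = Y.
Bind Y := X2; substituting into the one remaining equation that mentions Y gives: P = X2.
Bind P := X2; no other remaining equation mentions P. Substituting into the earlier bindings gives Z := wrap(op(Y2,X2)), Q := op(Y2,X2).
Decompose p/2: e = Y2,  d = X2.
Bind Y2 := e; no other remaining equation mentions Y2. Substituting into the earlier bindings gives Z := wrap(op(e,X2)), Q := op(e,X2).
Bind X2 := d. Substituting into the earlier bindings gives Z := wrap(op(e,d)), Q := op(e,d), Y := d, P := d.
MGU = { Z -> wrap(op(e,d)), Q -> op(e,d), L -> wrap(d), W -> op(d,7), Y -> d, P -> d, Y2 -> e, X2 -> d }, so Q -> op(e,d).

op(e,d)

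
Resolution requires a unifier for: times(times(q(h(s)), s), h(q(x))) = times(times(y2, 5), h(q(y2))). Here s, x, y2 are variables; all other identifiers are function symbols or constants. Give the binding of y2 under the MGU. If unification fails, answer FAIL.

q(h(5))

Decompose times/2: times(q(h(s)), s) = times(y2, 5),  h(q(x)) = h(q(y2)).
Decompose times/2: q(h(s)) = y2,  s = 5.
Bind y2 := q(h(s)); substituting into the one remaining equation that mentions y2 gives: h(q(x)) = h(q(q(h(s)))).
Bind s := 5; substituting into the remaining equation gives: h(q(x)) = h(q(q(h(5)))). Substituting into the earlier binding gives y2 := q(h(5)).
Decompose h/1: q(x) = q(q(h(5))).
Decompose q/1: x = q(h(5)).
Bind x := q(h(5)).
MGU = { y2 := q(h(5)), s := 5, x := q(h(5)) }, so y2 := q(h(5)).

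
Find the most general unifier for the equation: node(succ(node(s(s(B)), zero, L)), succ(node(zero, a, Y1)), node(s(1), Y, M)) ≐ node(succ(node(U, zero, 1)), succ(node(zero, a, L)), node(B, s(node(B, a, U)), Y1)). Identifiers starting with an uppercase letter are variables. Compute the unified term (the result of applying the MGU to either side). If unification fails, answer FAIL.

node(succ(node(s(s(s(1))), zero, 1)), succ(node(zero, a, 1)), node(s(1), s(node(s(1), a, s(s(s(1))))), 1))

Decompose node/3: succ(node(s(s(B)), zero, L)) ≐ succ(node(U, zero, 1)),  succ(node(zero, a, Y1)) ≐ succ(node(zero, a, L)),  node(s(1), Y, M) ≐ node(B, s(node(B, a, U)), Y1).
Decompose succ/1: node(s(s(B)), zero, L) ≐ node(U, zero, 1).
Decompose node/3: s(s(B)) ≐ U,  zero ≐ zero,  L ≐ 1.
Bind U := s(s(B)); substituting into the one remaining equation that mentions U gives: node(s(1), Y, M) ≐ node(B, s(node(B, a, s(s(B)))), Y1).
Delete trivial equation zero ≐ zero.
Bind L := 1; substituting into the one remaining equation that mentions L gives: succ(node(zero, a, Y1)) ≐ succ(node(zero, a, 1)).
Decompose succ/1: node(zero, a, Y1) ≐ node(zero, a, 1).
Decompose node/3: zero ≐ zero,  a ≐ a,  Y1 ≐ 1.
Delete trivial equation zero ≐ zero.
Delete trivial equation a ≐ a.
Bind Y1 := 1; substituting into the remaining equation gives: node(s(1), Y, M) ≐ node(B, s(node(B, a, s(s(B)))), 1).
Decompose node/3: s(1) ≐ B,  Y ≐ s(node(B, a, s(s(B)))),  M ≐ 1.
Bind B := s(1); substituting into the one remaining equation that mentions B gives: Y ≐ s(node(s(1), a, s(s(s(1))))). Substituting into the earlier binding gives U := s(s(s(1))).
Bind Y := s(node(s(1), a, s(s(s(1))))); no other remaining equation mentions Y.
Bind M := 1.
Applying the MGU to either side gives node(succ(node(s(s(s(1))), zero, 1)), succ(node(zero, a, 1)), node(s(1), s(node(s(1), a, s(s(s(1))))), 1)).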